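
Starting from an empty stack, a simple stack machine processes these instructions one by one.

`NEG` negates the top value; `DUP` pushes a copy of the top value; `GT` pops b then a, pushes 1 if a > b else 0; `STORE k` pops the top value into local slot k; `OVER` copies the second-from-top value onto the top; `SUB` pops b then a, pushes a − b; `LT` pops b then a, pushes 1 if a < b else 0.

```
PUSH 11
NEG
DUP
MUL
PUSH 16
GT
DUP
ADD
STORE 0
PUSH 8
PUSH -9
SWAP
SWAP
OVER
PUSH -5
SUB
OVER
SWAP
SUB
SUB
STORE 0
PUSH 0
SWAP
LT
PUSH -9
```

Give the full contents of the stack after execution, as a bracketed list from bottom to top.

[1, -9]

PUSH 11 -> [11]
NEG     -> [-11]
DUP     -> [-11, -11]
MUL     -> [121]
PUSH 16 -> [121, 16]
GT      -> [1]
DUP     -> [1, 1]
ADD     -> [2]
STORE 0 -> []
PUSH 8  -> [8]
PUSH -9 -> [8, -9]
SWAP    -> [-9, 8]
SWAP    -> [8, -9]
OVER    -> [8, -9, 8]
PUSH -5 -> [8, -9, 8, -5]
SUB     -> [8, -9, 13]
OVER    -> [8, -9, 13, -9]
SWAP    -> [8, -9, -9, 13]
SUB     -> [8, -9, -22]
SUB     -> [8, 13]
STORE 0 -> [8]
PUSH 0  -> [8, 0]
SWAP    -> [0, 8]
LT      -> [1]
PUSH -9 -> [1, -9]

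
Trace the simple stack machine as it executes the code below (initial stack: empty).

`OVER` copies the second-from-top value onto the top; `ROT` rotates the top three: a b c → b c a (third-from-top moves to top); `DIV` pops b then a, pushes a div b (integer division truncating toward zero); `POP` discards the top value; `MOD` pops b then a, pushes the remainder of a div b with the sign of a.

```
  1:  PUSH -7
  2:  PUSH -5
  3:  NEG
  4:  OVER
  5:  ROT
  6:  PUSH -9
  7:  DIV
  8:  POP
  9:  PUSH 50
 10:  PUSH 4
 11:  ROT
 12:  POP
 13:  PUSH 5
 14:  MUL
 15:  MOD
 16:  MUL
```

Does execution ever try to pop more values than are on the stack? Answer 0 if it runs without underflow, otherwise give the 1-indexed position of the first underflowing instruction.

PUSH -7  -7
PUSH -5  -7 -5
NEG      -7 5
OVER     -7 5 -7
ROT      5 -7 -7
PUSH -9  5 -7 -7 -9
DIV      5 -7 0
POP      5 -7
PUSH 50  5 -7 50
PUSH 4   5 -7 50 4
ROT      5 50 4 -7
POP      5 50 4
PUSH 5   5 50 4 5
MUL      5 50 20
MOD      5 10
MUL      50

0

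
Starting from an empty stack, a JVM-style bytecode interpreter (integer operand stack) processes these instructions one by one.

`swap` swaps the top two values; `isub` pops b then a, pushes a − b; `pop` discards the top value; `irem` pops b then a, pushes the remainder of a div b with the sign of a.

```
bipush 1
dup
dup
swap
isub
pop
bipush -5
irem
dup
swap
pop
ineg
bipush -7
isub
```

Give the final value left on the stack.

6

bipush 1   1
dup        1 1
dup        1 1 1
swap       1 1 1
isub       1 0
pop        1
bipush -5  1 -5
irem       1
dup        1 1
swap       1 1
pop        1
ineg       -1
bipush -7  -1 -7
isub       6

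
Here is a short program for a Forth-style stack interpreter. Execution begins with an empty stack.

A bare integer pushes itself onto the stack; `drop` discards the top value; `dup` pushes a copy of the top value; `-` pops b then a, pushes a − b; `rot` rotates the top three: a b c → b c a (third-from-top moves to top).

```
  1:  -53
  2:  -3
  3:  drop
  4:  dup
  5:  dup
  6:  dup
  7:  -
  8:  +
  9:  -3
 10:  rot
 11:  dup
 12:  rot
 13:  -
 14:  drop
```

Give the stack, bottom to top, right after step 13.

[-53, -53, -50]

-53  -> [-53]
-3   -> [-53, -3]
drop -> [-53]
dup  -> [-53, -53]
dup  -> [-53, -53, -53]
dup  -> [-53, -53, -53, -53]
-    -> [-53, -53, 0]
+    -> [-53, -53]
-3   -> [-53, -53, -3]
rot  -> [-53, -3, -53]
dup  -> [-53, -3, -53, -53]
rot  -> [-53, -53, -53, -3]
-    -> [-53, -53, -50]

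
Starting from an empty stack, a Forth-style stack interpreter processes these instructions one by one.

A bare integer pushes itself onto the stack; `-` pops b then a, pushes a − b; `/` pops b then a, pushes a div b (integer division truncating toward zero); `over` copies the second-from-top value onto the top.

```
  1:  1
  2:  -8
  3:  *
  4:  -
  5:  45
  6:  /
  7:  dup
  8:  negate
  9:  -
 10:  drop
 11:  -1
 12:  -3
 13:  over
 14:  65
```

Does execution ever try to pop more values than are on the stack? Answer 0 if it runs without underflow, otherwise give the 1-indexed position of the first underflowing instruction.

4

1  : [1]
-8 : [1, -8]
*  : [-8]
-  — needs 2 operands, stack has 1 → underflow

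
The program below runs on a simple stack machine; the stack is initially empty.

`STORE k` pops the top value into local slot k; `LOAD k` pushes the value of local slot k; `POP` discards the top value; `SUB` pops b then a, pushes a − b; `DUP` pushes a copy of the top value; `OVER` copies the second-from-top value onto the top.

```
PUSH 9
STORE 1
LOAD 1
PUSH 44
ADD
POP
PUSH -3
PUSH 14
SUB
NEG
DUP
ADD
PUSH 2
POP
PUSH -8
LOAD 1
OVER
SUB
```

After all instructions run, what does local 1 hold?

9

PUSH 9  → 9
STORE 1 → (empty)
LOAD 1  → 9
PUSH 44 → 9 44
ADD     → 53
POP     → (empty)
PUSH -3 → -3
PUSH 14 → -3 14
SUB     → -17
NEG     → 17
DUP     → 17 17
ADD     → 34
PUSH 2  → 34 2
POP     → 34
PUSH -8 → 34 -8
LOAD 1  → 34 -8 9
OVER    → 34 -8 9 -8
SUB     → 34 -8 17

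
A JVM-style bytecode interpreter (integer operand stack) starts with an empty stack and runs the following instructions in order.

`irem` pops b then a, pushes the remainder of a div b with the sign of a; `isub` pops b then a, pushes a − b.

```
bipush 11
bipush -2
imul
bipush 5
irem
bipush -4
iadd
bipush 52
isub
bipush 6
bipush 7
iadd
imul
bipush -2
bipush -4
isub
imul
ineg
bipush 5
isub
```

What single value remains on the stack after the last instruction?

bipush 11 → 11
bipush -2 → 11 -2
imul      → -22
bipush 5  → -22 5
irem      → -2
bipush -4 → -2 -4
iadd      → -6
bipush 52 → -6 52
isub      → -58
bipush 6  → -58 6
bipush 7  → -58 6 7
iadd      → -58 13
imul      → -754
bipush -2 → -754 -2
bipush -4 → -754 -2 -4
isub      → -754 2
imul      → -1508
ineg      → 1508
bipush 5  → 1508 5
isub      → 1503

1503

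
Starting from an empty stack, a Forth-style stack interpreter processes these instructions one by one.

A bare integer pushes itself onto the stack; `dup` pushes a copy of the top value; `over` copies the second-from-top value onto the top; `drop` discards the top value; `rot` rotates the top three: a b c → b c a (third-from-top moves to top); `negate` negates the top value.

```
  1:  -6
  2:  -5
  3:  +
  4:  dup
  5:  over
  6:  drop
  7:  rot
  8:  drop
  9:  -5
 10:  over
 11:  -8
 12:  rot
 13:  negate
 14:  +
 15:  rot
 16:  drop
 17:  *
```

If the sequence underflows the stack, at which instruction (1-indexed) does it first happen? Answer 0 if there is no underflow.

7

-6   : [-6]
-5   : [-6, -5]
+    : [-11]
dup  : [-11, -11]
over : [-11, -11, -11]
drop : [-11, -11]
rot  — needs 3 operands, stack has 2 → underflow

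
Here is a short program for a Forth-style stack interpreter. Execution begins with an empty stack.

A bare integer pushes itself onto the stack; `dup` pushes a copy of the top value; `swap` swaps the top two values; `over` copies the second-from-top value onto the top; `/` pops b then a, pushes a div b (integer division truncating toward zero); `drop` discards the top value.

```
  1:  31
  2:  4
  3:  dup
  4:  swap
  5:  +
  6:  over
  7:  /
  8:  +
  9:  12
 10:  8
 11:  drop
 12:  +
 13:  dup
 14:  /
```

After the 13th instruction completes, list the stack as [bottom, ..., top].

[43, 43]

31    [31]
4     [31, 4]
dup   [31, 4, 4]
swap  [31, 4, 4]
+     [31, 8]
over  [31, 8, 31]
/     [31, 0]
+     [31]
12    [31, 12]
8     [31, 12, 8]
drop  [31, 12]
+     [43]
dup   [43, 43]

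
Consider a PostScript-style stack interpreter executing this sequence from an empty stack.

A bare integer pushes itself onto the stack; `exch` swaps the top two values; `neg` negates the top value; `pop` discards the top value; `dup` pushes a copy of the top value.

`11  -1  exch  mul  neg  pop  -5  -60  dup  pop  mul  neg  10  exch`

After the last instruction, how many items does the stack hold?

2

11   : [11]
-1   : [11, -1]
exch : [-1, 11]
mul  : [-11]
neg  : [11]
pop  : []
-5   : [-5]
-60  : [-5, -60]
dup  : [-5, -60, -60]
pop  : [-5, -60]
mul  : [300]
neg  : [-300]
10   : [-300, 10]
exch : [10, -300]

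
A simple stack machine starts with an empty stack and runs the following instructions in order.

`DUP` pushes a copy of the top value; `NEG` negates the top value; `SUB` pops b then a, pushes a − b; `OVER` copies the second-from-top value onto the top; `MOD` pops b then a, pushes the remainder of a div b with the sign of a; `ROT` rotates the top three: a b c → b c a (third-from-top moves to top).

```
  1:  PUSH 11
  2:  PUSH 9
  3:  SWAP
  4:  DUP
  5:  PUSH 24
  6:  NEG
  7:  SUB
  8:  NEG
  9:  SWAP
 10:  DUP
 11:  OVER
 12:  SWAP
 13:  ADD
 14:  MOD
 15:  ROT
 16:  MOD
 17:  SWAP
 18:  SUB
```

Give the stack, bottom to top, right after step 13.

[9, -35, 11, 22]

PUSH 11 → 11
PUSH 9  → 11 9
SWAP    → 9 11
DUP     → 9 11 11
PUSH 24 → 9 11 11 24
NEG     → 9 11 11 -24
SUB     → 9 11 35
NEG     → 9 11 -35
SWAP    → 9 -35 11
DUP     → 9 -35 11 11
OVER    → 9 -35 11 11 11
SWAP    → 9 -35 11 11 11
ADD     → 9 -35 11 22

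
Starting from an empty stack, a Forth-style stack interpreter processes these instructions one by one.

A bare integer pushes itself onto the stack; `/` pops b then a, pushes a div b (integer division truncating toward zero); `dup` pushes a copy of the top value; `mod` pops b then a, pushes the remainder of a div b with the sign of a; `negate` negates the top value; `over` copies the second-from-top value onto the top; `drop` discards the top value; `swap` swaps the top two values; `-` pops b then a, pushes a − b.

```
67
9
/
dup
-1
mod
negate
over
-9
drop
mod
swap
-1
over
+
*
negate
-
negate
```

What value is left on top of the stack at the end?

67     -> [67]
9      -> [67, 9]
/      -> [7]
dup    -> [7, 7]
-1     -> [7, 7, -1]
mod    -> [7, 0]
negate -> [7, 0]
over   -> [7, 0, 7]
-9     -> [7, 0, 7, -9]
drop   -> [7, 0, 7]
mod    -> [7, 0]
swap   -> [0, 7]
-1     -> [0, 7, -1]
over   -> [0, 7, -1, 7]
+      -> [0, 7, 6]
*      -> [0, 42]
negate -> [0, -42]
-      -> [42]
negate -> [-42]

-42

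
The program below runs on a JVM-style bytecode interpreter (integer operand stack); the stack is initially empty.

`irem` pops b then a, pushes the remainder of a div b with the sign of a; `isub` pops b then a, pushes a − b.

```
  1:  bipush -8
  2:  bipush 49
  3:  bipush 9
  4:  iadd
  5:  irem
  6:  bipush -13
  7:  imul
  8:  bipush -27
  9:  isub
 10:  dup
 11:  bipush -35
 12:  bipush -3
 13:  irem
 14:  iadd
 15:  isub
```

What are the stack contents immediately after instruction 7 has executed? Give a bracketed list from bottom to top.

bipush -8  : -8
bipush 49  : -8 49
bipush 9   : -8 49 9
iadd       : -8 58
irem       : -8
bipush -13 : -8 -13
imul       : 104

[104]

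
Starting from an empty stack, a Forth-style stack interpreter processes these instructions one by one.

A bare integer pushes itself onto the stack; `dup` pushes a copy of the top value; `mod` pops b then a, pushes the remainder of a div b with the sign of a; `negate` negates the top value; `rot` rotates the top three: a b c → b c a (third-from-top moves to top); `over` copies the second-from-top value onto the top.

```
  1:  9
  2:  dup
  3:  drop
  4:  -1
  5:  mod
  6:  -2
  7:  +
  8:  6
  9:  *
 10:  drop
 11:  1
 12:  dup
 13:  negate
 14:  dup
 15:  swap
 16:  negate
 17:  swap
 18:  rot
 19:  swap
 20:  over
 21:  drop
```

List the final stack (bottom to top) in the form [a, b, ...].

[1, 1, -1]

9      : [9]
dup    : [9, 9]
drop   : [9]
-1     : [9, -1]
mod    : [0]
-2     : [0, -2]
+      : [-2]
6      : [-2, 6]
*      : [-12]
drop   : []
1      : [1]
dup    : [1, 1]
negate : [1, -1]
dup    : [1, -1, -1]
swap   : [1, -1, -1]
negate : [1, -1, 1]
swap   : [1, 1, -1]
rot    : [1, -1, 1]
swap   : [1, 1, -1]
over   : [1, 1, -1, 1]
drop   : [1, 1, -1]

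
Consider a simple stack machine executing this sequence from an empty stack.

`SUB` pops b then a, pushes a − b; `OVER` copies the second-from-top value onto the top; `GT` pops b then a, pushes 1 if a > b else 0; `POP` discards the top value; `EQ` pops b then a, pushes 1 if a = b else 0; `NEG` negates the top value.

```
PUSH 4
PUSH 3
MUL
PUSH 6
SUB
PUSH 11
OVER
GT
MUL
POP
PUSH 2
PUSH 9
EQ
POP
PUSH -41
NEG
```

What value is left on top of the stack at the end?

41

PUSH 4   -> [4]
PUSH 3   -> [4, 3]
MUL      -> [12]
PUSH 6   -> [12, 6]
SUB      -> [6]
PUSH 11  -> [6, 11]
OVER     -> [6, 11, 6]
GT       -> [6, 1]
MUL      -> [6]
POP      -> []
PUSH 2   -> [2]
PUSH 9   -> [2, 9]
EQ       -> [0]
POP      -> []
PUSH -41 -> [-41]
NEG      -> [41]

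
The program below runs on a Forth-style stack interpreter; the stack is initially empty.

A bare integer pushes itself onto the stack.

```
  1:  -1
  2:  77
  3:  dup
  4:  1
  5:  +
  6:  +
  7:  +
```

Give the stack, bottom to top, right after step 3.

[-1, 77, 77]

-1  : [-1]
77  : [-1, 77]
dup : [-1, 77, 77]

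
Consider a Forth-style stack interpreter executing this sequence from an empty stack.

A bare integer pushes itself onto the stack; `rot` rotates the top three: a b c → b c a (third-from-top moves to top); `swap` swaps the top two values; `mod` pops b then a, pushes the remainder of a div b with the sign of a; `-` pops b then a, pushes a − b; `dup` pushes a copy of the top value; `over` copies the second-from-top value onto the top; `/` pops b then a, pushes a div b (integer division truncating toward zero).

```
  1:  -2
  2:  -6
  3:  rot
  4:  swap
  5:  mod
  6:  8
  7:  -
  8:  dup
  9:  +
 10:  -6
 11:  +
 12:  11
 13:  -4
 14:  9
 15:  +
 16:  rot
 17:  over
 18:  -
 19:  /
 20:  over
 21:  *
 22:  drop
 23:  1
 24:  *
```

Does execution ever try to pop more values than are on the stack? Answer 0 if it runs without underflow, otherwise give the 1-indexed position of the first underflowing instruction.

-2 -> -2
-6 -> -2 -6
rot  — needs 3 operands, stack has 2 → underflow

3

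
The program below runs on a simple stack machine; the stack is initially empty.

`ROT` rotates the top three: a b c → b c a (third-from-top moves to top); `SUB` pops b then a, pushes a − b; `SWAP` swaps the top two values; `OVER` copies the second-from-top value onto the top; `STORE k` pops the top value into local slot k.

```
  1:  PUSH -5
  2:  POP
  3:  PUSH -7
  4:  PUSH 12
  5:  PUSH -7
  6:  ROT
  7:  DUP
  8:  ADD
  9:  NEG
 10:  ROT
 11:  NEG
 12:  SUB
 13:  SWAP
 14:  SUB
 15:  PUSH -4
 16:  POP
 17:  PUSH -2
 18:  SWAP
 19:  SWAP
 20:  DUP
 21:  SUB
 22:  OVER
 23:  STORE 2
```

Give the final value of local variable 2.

33

PUSH -5  -5
POP      (empty)
PUSH -7  -7
PUSH 12  -7 12
PUSH -7  -7 12 -7
ROT      12 -7 -7
DUP      12 -7 -7 -7
ADD      12 -7 -14
NEG      12 -7 14
ROT      -7 14 12
NEG      -7 14 -12
SUB      -7 26
SWAP     26 -7
SUB      33
PUSH -4  33 -4
POP      33
PUSH -2  33 -2
SWAP     -2 33
SWAP     33 -2
DUP      33 -2 -2
SUB      33 0
OVER     33 0 33
STORE 2  33 0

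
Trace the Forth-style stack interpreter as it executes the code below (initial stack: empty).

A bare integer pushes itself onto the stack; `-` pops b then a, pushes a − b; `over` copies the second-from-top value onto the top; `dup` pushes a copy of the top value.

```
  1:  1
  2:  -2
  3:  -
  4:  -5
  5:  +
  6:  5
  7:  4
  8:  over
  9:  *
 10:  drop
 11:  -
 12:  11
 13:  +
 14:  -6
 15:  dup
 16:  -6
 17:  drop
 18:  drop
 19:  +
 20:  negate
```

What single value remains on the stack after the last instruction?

2

1       1
-2      1 -2
-       3
-5      3 -5
+       -2
5       -2 5
4       -2 5 4
over    -2 5 4 5
*       -2 5 20
drop    -2 5
-       -7
11      -7 11
+       4
-6      4 -6
dup     4 -6 -6
-6      4 -6 -6 -6
drop    4 -6 -6
drop    4 -6
+       -2
negate  2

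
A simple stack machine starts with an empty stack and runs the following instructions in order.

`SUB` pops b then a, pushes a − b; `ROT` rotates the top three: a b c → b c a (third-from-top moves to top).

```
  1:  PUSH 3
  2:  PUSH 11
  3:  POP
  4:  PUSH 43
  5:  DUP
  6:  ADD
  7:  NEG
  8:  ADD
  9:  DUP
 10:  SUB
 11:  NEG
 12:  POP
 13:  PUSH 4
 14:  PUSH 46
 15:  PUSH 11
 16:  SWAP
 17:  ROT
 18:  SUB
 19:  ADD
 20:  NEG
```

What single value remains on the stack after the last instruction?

PUSH 3  → 3
PUSH 11 → 3 11
POP     → 3
PUSH 43 → 3 43
DUP     → 3 43 43
ADD     → 3 86
NEG     → 3 -86
ADD     → -83
DUP     → -83 -83
SUB     → 0
NEG     → 0
POP     → (empty)
PUSH 4  → 4
PUSH 46 → 4 46
PUSH 11 → 4 46 11
SWAP    → 4 11 46
ROT     → 11 46 4
SUB     → 11 42
ADD     → 53
NEG     → -53

-53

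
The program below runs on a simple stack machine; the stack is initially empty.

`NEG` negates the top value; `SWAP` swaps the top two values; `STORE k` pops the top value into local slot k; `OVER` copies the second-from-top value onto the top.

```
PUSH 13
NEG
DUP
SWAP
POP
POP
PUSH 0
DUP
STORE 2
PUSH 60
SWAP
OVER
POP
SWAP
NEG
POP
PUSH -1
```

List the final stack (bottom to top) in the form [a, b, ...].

PUSH 13 : 13
NEG     : -13
DUP     : -13 -13
SWAP    : -13 -13
POP     : -13
POP     : (empty)
PUSH 0  : 0
DUP     : 0 0
STORE 2 : 0
PUSH 60 : 0 60
SWAP    : 60 0
OVER    : 60 0 60
POP     : 60 0
SWAP    : 0 60
NEG     : 0 -60
POP     : 0
PUSH -1 : 0 -1

[0, -1]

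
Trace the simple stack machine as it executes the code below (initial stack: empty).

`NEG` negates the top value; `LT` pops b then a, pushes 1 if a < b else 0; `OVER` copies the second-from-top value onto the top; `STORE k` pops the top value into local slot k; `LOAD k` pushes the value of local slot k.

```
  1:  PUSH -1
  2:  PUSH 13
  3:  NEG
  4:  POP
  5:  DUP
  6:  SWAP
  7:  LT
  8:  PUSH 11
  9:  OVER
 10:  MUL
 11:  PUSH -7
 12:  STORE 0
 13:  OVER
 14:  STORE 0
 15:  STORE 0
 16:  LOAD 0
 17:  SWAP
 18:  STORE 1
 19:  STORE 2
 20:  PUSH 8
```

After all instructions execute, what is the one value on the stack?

PUSH -1 → -1
PUSH 13 → -1 13
NEG     → -1 -13
POP     → -1
DUP     → -1 -1
SWAP    → -1 -1
LT      → 0
PUSH 11 → 0 11
OVER    → 0 11 0
MUL     → 0 0
PUSH -7 → 0 0 -7
STORE 0 → 0 0
OVER    → 0 0 0
STORE 0 → 0 0
STORE 0 → 0
LOAD 0  → 0 0
SWAP    → 0 0
STORE 1 → 0
STORE 2 → (empty)
PUSH 8  → 8

8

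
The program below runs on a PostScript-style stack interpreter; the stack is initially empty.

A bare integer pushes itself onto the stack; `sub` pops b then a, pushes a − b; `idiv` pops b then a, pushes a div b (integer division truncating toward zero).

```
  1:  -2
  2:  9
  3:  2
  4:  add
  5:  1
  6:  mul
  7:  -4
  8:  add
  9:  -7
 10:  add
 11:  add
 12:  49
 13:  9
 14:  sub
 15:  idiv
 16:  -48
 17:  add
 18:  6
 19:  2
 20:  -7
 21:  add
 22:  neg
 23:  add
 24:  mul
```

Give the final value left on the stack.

-2   → [-2]
9    → [-2, 9]
2    → [-2, 9, 2]
add  → [-2, 11]
1    → [-2, 11, 1]
mul  → [-2, 11]
-4   → [-2, 11, -4]
add  → [-2, 7]
-7   → [-2, 7, -7]
add  → [-2, 0]
add  → [-2]
49   → [-2, 49]
9    → [-2, 49, 9]
sub  → [-2, 40]
idiv → [0]
-48  → [0, -48]
add  → [-48]
6    → [-48, 6]
2    → [-48, 6, 2]
-7   → [-48, 6, 2, -7]
add  → [-48, 6, -5]
neg  → [-48, 6, 5]
add  → [-48, 11]
mul  → [-528]

-528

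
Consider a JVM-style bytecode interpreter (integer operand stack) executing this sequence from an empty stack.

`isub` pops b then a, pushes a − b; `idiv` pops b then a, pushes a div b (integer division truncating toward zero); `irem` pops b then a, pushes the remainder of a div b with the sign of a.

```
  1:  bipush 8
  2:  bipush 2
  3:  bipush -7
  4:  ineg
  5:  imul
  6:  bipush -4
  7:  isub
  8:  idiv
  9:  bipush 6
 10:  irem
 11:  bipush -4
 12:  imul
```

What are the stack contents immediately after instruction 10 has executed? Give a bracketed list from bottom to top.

bipush 8  -> [8]
bipush 2  -> [8, 2]
bipush -7 -> [8, 2, -7]
ineg      -> [8, 2, 7]
imul      -> [8, 14]
bipush -4 -> [8, 14, -4]
isub      -> [8, 18]
idiv      -> [0]
bipush 6  -> [0, 6]
irem      -> [0]

[0]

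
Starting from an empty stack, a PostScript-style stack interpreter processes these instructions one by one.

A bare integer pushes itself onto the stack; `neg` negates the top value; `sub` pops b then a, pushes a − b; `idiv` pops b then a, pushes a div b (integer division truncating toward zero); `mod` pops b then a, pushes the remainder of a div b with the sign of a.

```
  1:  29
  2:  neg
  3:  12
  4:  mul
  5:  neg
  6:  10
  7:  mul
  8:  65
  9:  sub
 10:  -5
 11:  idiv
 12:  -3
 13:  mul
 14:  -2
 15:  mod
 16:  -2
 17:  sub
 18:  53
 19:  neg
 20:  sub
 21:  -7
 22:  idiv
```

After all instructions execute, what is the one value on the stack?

29    [29]
neg   [-29]
12    [-29, 12]
mul   [-348]
neg   [348]
10    [348, 10]
mul   [3480]
65    [3480, 65]
sub   [3415]
-5    [3415, -5]
idiv  [-683]
-3    [-683, -3]
mul   [2049]
-2    [2049, -2]
mod   [1]
-2    [1, -2]
sub   [3]
53    [3, 53]
neg   [3, -53]
sub   [56]
-7    [56, -7]
idiv  [-8]

-8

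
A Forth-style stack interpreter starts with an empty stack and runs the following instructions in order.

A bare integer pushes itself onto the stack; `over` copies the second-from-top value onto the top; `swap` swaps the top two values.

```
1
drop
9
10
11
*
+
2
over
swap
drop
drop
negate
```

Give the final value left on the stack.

-119

1      -> 1
drop   -> (empty)
9      -> 9
10     -> 9 10
11     -> 9 10 11
*      -> 9 110
+      -> 119
2      -> 119 2
over   -> 119 2 119
swap   -> 119 119 2
drop   -> 119 119
drop   -> 119
negate -> -119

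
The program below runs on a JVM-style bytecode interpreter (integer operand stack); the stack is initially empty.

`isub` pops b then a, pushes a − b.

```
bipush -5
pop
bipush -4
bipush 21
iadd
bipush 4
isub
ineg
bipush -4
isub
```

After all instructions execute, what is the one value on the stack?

bipush -5 -> [-5]
pop       -> []
bipush -4 -> [-4]
bipush 21 -> [-4, 21]
iadd      -> [17]
bipush 4  -> [17, 4]
isub      -> [13]
ineg      -> [-13]
bipush -4 -> [-13, -4]
isub      -> [-9]

-9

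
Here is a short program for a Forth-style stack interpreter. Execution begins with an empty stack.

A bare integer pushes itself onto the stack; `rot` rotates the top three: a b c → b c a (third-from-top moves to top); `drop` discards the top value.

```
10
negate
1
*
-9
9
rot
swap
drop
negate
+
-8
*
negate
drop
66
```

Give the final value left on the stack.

10     : [10]
negate : [-10]
1      : [-10, 1]
*      : [-10]
-9     : [-10, -9]
9      : [-10, -9, 9]
rot    : [-9, 9, -10]
swap   : [-9, -10, 9]
drop   : [-9, -10]
negate : [-9, 10]
+      : [1]
-8     : [1, -8]
*      : [-8]
negate : [8]
drop   : []
66     : [66]

66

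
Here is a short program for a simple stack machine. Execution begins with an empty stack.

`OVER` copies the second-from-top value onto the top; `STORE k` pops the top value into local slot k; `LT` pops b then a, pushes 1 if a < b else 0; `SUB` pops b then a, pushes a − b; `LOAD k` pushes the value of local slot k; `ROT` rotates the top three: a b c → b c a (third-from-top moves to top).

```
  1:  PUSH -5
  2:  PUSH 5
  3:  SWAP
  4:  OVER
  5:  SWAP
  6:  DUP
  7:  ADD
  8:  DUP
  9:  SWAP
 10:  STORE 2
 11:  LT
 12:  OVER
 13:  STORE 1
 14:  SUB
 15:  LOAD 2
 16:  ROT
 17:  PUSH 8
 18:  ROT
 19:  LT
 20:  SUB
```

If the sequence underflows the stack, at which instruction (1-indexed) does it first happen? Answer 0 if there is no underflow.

16

PUSH -5 → [-5]
PUSH 5  → [-5, 5]
SWAP    → [5, -5]
OVER    → [5, -5, 5]
SWAP    → [5, 5, -5]
DUP     → [5, 5, -5, -5]
ADD     → [5, 5, -10]
DUP     → [5, 5, -10, -10]
SWAP    → [5, 5, -10, -10]
STORE 2 → [5, 5, -10]
LT      → [5, 0]
OVER    → [5, 0, 5]
STORE 1 → [5, 0]
SUB     → [5]
LOAD 2  → [5, -10]
ROT  — needs 3 operands, stack has 2 → underflow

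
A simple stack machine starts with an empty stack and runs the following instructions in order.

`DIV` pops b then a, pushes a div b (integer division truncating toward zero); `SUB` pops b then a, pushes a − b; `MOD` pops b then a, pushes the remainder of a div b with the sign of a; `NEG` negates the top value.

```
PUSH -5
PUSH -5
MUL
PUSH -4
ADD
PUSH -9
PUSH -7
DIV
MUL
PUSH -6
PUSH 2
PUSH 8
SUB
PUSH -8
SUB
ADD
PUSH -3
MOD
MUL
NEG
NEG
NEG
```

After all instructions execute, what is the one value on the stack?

PUSH -5 : -5
PUSH -5 : -5 -5
MUL     : 25
PUSH -4 : 25 -4
ADD     : 21
PUSH -9 : 21 -9
PUSH -7 : 21 -9 -7
DIV     : 21 1
MUL     : 21
PUSH -6 : 21 -6
PUSH 2  : 21 -6 2
PUSH 8  : 21 -6 2 8
SUB     : 21 -6 -6
PUSH -8 : 21 -6 -6 -8
SUB     : 21 -6 2
ADD     : 21 -4
PUSH -3 : 21 -4 -3
MOD     : 21 -1
MUL     : -21
NEG     : 21
NEG     : -21
NEG     : 21

21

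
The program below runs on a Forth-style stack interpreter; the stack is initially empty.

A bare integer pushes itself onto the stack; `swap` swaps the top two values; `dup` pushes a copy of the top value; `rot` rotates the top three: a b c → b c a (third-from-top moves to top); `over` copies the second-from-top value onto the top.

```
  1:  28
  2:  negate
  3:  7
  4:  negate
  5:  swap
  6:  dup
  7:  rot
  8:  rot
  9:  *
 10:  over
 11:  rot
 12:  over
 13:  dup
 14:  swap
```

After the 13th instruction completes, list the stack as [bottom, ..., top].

[196, -28, -28, -28, -28]

28      28
negate  -28
7       -28 7
negate  -28 -7
swap    -7 -28
dup     -7 -28 -28
rot     -28 -28 -7
rot     -28 -7 -28
*       -28 196
over    -28 196 -28
rot     196 -28 -28
over    196 -28 -28 -28
dup     196 -28 -28 -28 -28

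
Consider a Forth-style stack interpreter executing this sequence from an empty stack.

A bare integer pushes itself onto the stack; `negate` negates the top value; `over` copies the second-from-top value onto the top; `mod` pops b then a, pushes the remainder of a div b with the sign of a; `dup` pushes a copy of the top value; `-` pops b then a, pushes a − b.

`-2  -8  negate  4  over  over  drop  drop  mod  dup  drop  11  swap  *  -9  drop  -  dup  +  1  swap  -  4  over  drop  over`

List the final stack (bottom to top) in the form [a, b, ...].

-2     -> -2
-8     -> -2 -8
negate -> -2 8
4      -> -2 8 4
over   -> -2 8 4 8
over   -> -2 8 4 8 4
drop   -> -2 8 4 8
drop   -> -2 8 4
mod    -> -2 0
dup    -> -2 0 0
drop   -> -2 0
11     -> -2 0 11
swap   -> -2 11 0
*      -> -2 0
-9     -> -2 0 -9
drop   -> -2 0
-      -> -2
dup    -> -2 -2
+      -> -4
1      -> -4 1
swap   -> 1 -4
-      -> 5
4      -> 5 4
over   -> 5 4 5
drop   -> 5 4
over   -> 5 4 5

[5, 4, 5]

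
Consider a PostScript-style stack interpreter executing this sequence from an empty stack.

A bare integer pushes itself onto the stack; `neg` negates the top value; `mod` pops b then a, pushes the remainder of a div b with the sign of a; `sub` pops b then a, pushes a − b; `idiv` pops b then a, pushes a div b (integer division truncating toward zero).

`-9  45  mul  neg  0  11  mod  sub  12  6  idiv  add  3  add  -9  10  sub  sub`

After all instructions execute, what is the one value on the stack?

429

-9   : -9
45   : -9 45
mul  : -405
neg  : 405
0    : 405 0
11   : 405 0 11
mod  : 405 0
sub  : 405
12   : 405 12
6    : 405 12 6
idiv : 405 2
add  : 407
3    : 407 3
add  : 410
-9   : 410 -9
10   : 410 -9 10
sub  : 410 -19
sub  : 429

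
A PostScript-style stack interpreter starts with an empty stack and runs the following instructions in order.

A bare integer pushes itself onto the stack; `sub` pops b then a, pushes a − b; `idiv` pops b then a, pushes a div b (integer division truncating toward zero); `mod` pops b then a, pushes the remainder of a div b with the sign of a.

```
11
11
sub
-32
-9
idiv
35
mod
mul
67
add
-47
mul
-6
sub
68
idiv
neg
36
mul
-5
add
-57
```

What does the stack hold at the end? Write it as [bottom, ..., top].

[1651, -57]

11   : 11
11   : 11 11
sub  : 0
-32  : 0 -32
-9   : 0 -32 -9
idiv : 0 3
35   : 0 3 35
mod  : 0 3
mul  : 0
67   : 0 67
add  : 67
-47  : 67 -47
mul  : -3149
-6   : -3149 -6
sub  : -3143
68   : -3143 68
idiv : -46
neg  : 46
36   : 46 36
mul  : 1656
-5   : 1656 -5
add  : 1651
-57  : 1651 -57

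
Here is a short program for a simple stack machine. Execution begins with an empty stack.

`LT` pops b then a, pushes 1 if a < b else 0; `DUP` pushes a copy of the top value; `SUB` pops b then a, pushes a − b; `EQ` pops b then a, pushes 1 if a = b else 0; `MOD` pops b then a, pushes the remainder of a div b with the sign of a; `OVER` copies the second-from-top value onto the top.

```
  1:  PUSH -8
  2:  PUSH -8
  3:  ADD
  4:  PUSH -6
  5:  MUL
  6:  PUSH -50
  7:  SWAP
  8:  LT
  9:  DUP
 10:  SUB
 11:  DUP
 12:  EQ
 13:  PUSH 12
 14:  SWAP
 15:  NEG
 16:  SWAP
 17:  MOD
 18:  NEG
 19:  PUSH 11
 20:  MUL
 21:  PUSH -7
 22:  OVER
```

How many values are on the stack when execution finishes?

3

PUSH -8  → [-8]
PUSH -8  → [-8, -8]
ADD      → [-16]
PUSH -6  → [-16, -6]
MUL      → [96]
PUSH -50 → [96, -50]
SWAP     → [-50, 96]
LT       → [1]
DUP      → [1, 1]
SUB      → [0]
DUP      → [0, 0]
EQ       → [1]
PUSH 12  → [1, 12]
SWAP     → [12, 1]
NEG      → [12, -1]
SWAP     → [-1, 12]
MOD      → [-1]
NEG      → [1]
PUSH 11  → [1, 11]
MUL      → [11]
PUSH -7  → [11, -7]
OVER     → [11, -7, 11]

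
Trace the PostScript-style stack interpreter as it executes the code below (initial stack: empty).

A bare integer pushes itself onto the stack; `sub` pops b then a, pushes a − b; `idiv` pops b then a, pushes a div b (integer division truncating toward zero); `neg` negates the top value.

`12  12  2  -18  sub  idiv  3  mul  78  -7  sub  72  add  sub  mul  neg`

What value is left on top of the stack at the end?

12   → 12
12   → 12 12
2    → 12 12 2
-18  → 12 12 2 -18
sub  → 12 12 20
idiv → 12 0
3    → 12 0 3
mul  → 12 0
78   → 12 0 78
-7   → 12 0 78 -7
sub  → 12 0 85
72   → 12 0 85 72
add  → 12 0 157
sub  → 12 -157
mul  → -1884
neg  → 1884

1884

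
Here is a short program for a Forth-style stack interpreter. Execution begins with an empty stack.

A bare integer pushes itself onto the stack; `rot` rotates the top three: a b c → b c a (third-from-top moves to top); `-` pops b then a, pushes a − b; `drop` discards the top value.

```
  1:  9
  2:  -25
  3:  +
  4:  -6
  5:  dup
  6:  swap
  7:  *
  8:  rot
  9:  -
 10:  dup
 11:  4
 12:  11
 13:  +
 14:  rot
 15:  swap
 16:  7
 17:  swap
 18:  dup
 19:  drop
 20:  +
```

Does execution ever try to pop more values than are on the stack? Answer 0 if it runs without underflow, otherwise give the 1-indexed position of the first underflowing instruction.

9     [9]
-25   [9, -25]
+     [-16]
-6    [-16, -6]
dup   [-16, -6, -6]
swap  [-16, -6, -6]
*     [-16, 36]
rot  — needs 3 operands, stack has 2 → underflow

8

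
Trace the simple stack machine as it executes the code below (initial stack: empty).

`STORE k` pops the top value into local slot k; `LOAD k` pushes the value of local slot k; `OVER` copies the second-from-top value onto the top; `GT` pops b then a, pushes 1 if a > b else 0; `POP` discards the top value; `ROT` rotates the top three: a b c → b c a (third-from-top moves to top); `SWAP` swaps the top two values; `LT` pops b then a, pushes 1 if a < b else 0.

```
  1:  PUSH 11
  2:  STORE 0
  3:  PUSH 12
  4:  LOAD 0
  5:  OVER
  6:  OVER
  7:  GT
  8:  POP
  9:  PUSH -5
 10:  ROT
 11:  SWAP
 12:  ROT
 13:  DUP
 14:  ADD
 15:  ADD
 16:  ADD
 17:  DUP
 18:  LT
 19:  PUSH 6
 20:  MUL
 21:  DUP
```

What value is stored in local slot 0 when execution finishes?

11

PUSH 11 -> 11
STORE 0 -> (empty)
PUSH 12 -> 12
LOAD 0  -> 12 11
OVER    -> 12 11 12
OVER    -> 12 11 12 11
GT      -> 12 11 1
POP     -> 12 11
PUSH -5 -> 12 11 -5
ROT     -> 11 -5 12
SWAP    -> 11 12 -5
ROT     -> 12 -5 11
DUP     -> 12 -5 11 11
ADD     -> 12 -5 22
ADD     -> 12 17
ADD     -> 29
DUP     -> 29 29
LT      -> 0
PUSH 6  -> 0 6
MUL     -> 0
DUP     -> 0 0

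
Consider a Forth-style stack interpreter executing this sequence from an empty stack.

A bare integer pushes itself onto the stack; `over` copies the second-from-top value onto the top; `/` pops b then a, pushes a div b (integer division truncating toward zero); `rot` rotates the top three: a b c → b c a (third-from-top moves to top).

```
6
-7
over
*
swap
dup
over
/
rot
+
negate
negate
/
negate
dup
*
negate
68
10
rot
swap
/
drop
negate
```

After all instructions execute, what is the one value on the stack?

-68

6      → 6
-7     → 6 -7
over   → 6 -7 6
*      → 6 -42
swap   → -42 6
dup    → -42 6 6
over   → -42 6 6 6
/      → -42 6 1
rot    → 6 1 -42
+      → 6 -41
negate → 6 41
negate → 6 -41
/      → 0
negate → 0
dup    → 0 0
*      → 0
negate → 0
68     → 0 68
10     → 0 68 10
rot    → 68 10 0
swap   → 68 0 10
/      → 68 0
drop   → 68
negate → -68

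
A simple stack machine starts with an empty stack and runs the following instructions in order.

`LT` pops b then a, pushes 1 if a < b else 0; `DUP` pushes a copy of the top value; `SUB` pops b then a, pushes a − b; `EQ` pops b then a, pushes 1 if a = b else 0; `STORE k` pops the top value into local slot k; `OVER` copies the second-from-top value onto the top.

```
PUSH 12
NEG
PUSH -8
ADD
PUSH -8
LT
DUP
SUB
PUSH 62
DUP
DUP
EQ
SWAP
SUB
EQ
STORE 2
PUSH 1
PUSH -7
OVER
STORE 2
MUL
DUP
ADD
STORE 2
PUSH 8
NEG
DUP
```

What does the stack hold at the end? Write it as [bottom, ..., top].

[-8, -8]

PUSH 12 -> [12]
NEG     -> [-12]
PUSH -8 -> [-12, -8]
ADD     -> [-20]
PUSH -8 -> [-20, -8]
LT      -> [1]
DUP     -> [1, 1]
SUB     -> [0]
PUSH 62 -> [0, 62]
DUP     -> [0, 62, 62]
DUP     -> [0, 62, 62, 62]
EQ      -> [0, 62, 1]
SWAP    -> [0, 1, 62]
SUB     -> [0, -61]
EQ      -> [0]
STORE 2 -> []
PUSH 1  -> [1]
PUSH -7 -> [1, -7]
OVER    -> [1, -7, 1]
STORE 2 -> [1, -7]
MUL     -> [-7]
DUP     -> [-7, -7]
ADD     -> [-14]
STORE 2 -> []
PUSH 8  -> [8]
NEG     -> [-8]
DUP     -> [-8, -8]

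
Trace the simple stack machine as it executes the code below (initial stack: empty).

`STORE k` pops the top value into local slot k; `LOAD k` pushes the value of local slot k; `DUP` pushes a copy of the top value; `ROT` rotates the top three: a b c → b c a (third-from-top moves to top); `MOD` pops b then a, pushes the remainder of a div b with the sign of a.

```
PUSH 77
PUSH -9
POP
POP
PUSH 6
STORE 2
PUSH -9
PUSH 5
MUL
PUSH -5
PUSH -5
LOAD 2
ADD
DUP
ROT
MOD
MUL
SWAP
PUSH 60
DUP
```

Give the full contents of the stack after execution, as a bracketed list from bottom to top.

[1, -45, 60, 60]

PUSH 77  [77]
PUSH -9  [77, -9]
POP      [77]
POP      []
PUSH 6   [6]
STORE 2  []
PUSH -9  [-9]
PUSH 5   [-9, 5]
MUL      [-45]
PUSH -5  [-45, -5]
PUSH -5  [-45, -5, -5]
LOAD 2   [-45, -5, -5, 6]
ADD      [-45, -5, 1]
DUP      [-45, -5, 1, 1]
ROT      [-45, 1, 1, -5]
MOD      [-45, 1, 1]
MUL      [-45, 1]
SWAP     [1, -45]
PUSH 60  [1, -45, 60]
DUP      [1, -45, 60, 60]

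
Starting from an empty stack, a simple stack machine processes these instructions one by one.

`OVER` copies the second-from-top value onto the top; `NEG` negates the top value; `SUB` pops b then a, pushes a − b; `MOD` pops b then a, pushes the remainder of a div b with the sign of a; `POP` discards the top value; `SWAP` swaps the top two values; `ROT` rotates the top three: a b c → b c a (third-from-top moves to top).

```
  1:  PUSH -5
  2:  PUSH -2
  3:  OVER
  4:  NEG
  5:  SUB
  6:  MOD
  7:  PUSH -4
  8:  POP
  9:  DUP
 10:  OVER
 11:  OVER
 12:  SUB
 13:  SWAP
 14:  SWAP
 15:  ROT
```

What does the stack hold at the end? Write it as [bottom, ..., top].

PUSH -5  [-5]
PUSH -2  [-5, -2]
OVER     [-5, -2, -5]
NEG      [-5, -2, 5]
SUB      [-5, -7]
MOD      [-5]
PUSH -4  [-5, -4]
POP      [-5]
DUP      [-5, -5]
OVER     [-5, -5, -5]
OVER     [-5, -5, -5, -5]
SUB      [-5, -5, 0]
SWAP     [-5, 0, -5]
SWAP     [-5, -5, 0]
ROT      [-5, 0, -5]

[-5, 0, -5]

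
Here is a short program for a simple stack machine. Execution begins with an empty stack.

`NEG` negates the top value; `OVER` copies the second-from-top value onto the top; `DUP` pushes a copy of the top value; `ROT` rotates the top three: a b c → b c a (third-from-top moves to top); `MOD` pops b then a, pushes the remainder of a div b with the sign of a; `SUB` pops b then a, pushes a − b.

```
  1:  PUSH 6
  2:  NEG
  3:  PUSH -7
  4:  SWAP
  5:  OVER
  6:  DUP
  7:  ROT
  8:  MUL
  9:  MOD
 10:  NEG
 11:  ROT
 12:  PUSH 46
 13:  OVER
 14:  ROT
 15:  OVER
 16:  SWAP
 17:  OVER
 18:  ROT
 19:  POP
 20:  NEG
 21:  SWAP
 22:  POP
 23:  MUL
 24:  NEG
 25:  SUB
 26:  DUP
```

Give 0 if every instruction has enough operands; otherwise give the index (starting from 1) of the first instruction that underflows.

PUSH 6  : 6
NEG     : -6
PUSH -7 : -6 -7
SWAP    : -7 -6
OVER    : -7 -6 -7
DUP     : -7 -6 -7 -7
ROT     : -7 -7 -7 -6
MUL     : -7 -7 42
MOD     : -7 -7
NEG     : -7 7
ROT  — needs 3 operands, stack has 2 → underflow

11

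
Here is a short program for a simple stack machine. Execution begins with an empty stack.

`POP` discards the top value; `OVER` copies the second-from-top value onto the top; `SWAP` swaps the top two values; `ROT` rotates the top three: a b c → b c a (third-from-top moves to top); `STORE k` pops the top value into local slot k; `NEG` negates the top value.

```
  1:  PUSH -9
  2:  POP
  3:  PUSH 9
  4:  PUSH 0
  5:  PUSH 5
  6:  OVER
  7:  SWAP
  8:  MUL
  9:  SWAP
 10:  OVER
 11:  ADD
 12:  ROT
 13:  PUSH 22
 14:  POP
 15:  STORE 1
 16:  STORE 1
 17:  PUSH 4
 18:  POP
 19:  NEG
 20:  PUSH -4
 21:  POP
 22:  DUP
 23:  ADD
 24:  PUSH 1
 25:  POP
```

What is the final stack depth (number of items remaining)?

PUSH -9 : [-9]
POP     : []
PUSH 9  : [9]
PUSH 0  : [9, 0]
PUSH 5  : [9, 0, 5]
OVER    : [9, 0, 5, 0]
SWAP    : [9, 0, 0, 5]
MUL     : [9, 0, 0]
SWAP    : [9, 0, 0]
OVER    : [9, 0, 0, 0]
ADD     : [9, 0, 0]
ROT     : [0, 0, 9]
PUSH 22 : [0, 0, 9, 22]
POP     : [0, 0, 9]
STORE 1 : [0, 0]
STORE 1 : [0]
PUSH 4  : [0, 4]
POP     : [0]
NEG     : [0]
PUSH -4 : [0, -4]
POP     : [0]
DUP     : [0, 0]
ADD     : [0]
PUSH 1  : [0, 1]
POP     : [0]

1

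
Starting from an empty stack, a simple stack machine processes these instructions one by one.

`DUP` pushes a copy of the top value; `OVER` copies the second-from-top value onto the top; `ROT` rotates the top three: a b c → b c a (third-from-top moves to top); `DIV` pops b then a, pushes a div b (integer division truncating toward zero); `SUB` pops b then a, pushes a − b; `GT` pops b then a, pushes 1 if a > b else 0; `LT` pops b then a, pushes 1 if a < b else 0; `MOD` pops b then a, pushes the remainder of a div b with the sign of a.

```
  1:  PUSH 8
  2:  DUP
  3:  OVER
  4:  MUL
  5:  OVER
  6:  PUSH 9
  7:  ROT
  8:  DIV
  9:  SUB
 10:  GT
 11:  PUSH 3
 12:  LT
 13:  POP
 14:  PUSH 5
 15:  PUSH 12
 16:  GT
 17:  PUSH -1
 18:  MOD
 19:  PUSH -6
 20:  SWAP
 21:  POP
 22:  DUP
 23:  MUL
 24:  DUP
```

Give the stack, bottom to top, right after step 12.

PUSH 8 -> 8
DUP    -> 8 8
OVER   -> 8 8 8
MUL    -> 8 64
OVER   -> 8 64 8
PUSH 9 -> 8 64 8 9
ROT    -> 8 8 9 64
DIV    -> 8 8 0
SUB    -> 8 8
GT     -> 0
PUSH 3 -> 0 3
LT     -> 1

[1]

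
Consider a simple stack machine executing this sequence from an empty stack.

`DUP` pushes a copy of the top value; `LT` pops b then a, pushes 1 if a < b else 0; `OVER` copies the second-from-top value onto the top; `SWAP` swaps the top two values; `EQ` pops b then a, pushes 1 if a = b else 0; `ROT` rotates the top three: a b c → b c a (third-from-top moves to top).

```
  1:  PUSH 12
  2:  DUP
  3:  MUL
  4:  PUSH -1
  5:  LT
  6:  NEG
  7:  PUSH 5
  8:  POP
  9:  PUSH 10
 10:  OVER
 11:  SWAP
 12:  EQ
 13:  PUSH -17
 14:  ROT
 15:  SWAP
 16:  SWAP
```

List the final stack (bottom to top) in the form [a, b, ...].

PUSH 12  -> 12
DUP      -> 12 12
MUL      -> 144
PUSH -1  -> 144 -1
LT       -> 0
NEG      -> 0
PUSH 5   -> 0 5
POP      -> 0
PUSH 10  -> 0 10
OVER     -> 0 10 0
SWAP     -> 0 0 10
EQ       -> 0 0
PUSH -17 -> 0 0 -17
ROT      -> 0 -17 0
SWAP     -> 0 0 -17
SWAP     -> 0 -17 0

[0, -17, 0]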